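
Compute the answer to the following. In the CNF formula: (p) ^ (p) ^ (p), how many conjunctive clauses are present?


A CNF formula is a conjunction of clauses.
Clauses are separated by ^.
Counting the conjuncts: 3 clauses.

3


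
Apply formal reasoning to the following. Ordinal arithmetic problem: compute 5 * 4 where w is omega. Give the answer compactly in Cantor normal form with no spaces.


Compute 5 * 4.
Ordinal * is associative and left-distributive over +, but NOT commutative; for finite n>1, n*w = w but w*n stays w*n.
Both finite; ordinal * agrees with natural *: 5 * 4 = 20.
Result = 20

20


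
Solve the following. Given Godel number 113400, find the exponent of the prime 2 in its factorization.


Factorize 113400 by dividing by 2 repeatedly.
Division steps: 2 divides 113400 exactly 3 time(s).
Exponent of 2 = 3

3


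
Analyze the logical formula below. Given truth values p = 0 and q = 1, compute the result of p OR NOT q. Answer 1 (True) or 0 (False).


p = 0, q = 1
Operation: p OR NOT q
Evaluate: 0 OR NOT 1 = 0

0


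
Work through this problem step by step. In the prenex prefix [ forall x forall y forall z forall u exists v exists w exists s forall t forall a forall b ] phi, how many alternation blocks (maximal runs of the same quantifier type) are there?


Quantifier-type sequence: A A A A E E E A A A  (A=forall, E=exists)
Group into maximal same-type runs:
  Ax4 | Ex3 | Ax3
Number of blocks = 3

3


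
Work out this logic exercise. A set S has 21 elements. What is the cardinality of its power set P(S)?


The power set of a set with n elements has 2^n elements.
|P(S)| = 2^21 = 2097152

2097152


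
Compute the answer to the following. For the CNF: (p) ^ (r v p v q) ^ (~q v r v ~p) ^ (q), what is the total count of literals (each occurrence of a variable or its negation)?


Counting literals in each clause:
Clause 1: 1 literal(s)
Clause 2: 3 literal(s)
Clause 3: 3 literal(s)
Clause 4: 1 literal(s)
Total = 8

8


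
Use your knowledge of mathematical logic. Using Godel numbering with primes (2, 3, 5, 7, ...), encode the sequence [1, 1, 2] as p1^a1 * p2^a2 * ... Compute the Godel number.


Encode each element as an exponent of the corresponding prime:
  2^1 = 2
  3^1 = 3
  5^2 = 25
Product = 2 * 3 * 25 = 150

150


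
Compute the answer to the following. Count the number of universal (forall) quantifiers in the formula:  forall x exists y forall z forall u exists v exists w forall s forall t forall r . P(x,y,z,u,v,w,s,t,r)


Quantifier prefix: forall x exists y forall z forall u exists v exists w forall s forall t forall r
Mark each quantifier type:
  U E U U E E U U U
Universal count = 6, Existential count = 3
Asked for universal (forall) quantifiers: 6

6


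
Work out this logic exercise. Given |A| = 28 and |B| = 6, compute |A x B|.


The Cartesian product A x B contains all ordered pairs (a, b).
|A x B| = |A| * |B| = 28 * 6 = 168

168


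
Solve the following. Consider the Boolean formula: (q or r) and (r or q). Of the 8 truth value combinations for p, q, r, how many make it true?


Evaluate all 8 assignments for p, q, r:
p=0, q=0, r=0: 0
p=0, q=0, r=1: 1
p=0, q=1, r=0: 1
p=0, q=1, r=1: 1
p=1, q=0, r=0: 0
p=1, q=0, r=1: 1
p=1, q=1, r=0: 1
p=1, q=1, r=1: 1
Satisfying count = 6

6


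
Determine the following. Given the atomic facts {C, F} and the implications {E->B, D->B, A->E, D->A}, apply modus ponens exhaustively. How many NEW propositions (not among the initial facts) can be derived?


Initial facts: {C, F}
Apply modus ponens to closure:
  (no implication fires)
Final known: {C, F}
New propositions: {(none)}
Count = 0

0


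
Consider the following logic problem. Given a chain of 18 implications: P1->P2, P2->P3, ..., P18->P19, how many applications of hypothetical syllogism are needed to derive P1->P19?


With 18 implications in a chain connecting 19 propositions:
P1->P2, P2->P3, ..., P18->P19
Steps needed = (number of implications) - 1 = 18 - 1 = 17

17


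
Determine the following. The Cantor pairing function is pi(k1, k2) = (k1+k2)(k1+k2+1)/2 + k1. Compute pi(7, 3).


k1 + k2 = 10
(k1+k2)(k1+k2+1)/2 = 10 * 11 / 2 = 55
pi = 55 + 7 = 62

62


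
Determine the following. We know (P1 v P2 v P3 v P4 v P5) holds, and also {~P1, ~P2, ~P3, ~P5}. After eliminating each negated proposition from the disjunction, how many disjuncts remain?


Original disjuncts (5): P1, P2, P3, P4, P5
Negated (eliminate): ~P1, ~P2, ~P3, ~P5
Remaining disjuncts: P4
Count = 5 - 4 = 1

1


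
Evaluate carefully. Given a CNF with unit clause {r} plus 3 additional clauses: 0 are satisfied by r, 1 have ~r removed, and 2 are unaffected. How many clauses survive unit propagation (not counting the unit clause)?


Satisfied (removed): 0
Shortened (remain): 1
Unchanged (remain): 2
Remaining = 1 + 2 = 3

3


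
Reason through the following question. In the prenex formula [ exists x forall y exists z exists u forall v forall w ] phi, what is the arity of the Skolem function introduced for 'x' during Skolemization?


Quantifier prefix: exists x forall y exists z exists u forall v forall w
'x' is existentially quantified at position 1.
No universal quantifiers precede it.
Skolem function arity = 0 (a Skolem constant)

0


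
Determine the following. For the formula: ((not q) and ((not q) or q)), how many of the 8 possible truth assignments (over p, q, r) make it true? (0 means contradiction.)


Check all 8 assignments:
p=0, q=0, r=0: 1
p=0, q=0, r=1: 1
p=0, q=1, r=0: 0
p=0, q=1, r=1: 0
p=1, q=0, r=0: 1
p=1, q=0, r=1: 1
p=1, q=1, r=0: 0
p=1, q=1, r=1: 0
Count of True = 4

4


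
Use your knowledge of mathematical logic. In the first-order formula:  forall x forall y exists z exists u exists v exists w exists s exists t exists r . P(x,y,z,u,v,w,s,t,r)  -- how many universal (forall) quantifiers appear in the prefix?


Quantifier prefix: forall x forall y exists z exists u exists v exists w exists s exists t exists r
Mark each quantifier type:
  U U E E E E E E E
Universal count = 2, Existential count = 7
Asked for universal (forall) quantifiers: 2

2


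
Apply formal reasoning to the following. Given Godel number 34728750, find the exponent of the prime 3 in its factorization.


Factorize 34728750 by dividing by 3 repeatedly.
Division steps: 3 divides 34728750 exactly 4 time(s).
Exponent of 3 = 4

4


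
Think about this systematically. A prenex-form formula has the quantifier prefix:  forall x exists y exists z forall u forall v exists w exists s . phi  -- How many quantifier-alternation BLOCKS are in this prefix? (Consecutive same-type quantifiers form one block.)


Quantifier-type sequence: A E E A A E E  (A=forall, E=exists)
Group into maximal same-type runs:
  Ax1 | Ex2 | Ax2 | Ex2
Number of blocks = 4

4


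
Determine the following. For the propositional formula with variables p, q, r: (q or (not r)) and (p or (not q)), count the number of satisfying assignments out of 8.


Evaluate all 8 assignments for p, q, r:
p=0, q=0, r=0: 1
p=0, q=0, r=1: 0
p=0, q=1, r=0: 0
p=0, q=1, r=1: 0
p=1, q=0, r=0: 1
p=1, q=0, r=1: 0
p=1, q=1, r=0: 1
p=1, q=1, r=1: 1
Satisfying count = 4

4


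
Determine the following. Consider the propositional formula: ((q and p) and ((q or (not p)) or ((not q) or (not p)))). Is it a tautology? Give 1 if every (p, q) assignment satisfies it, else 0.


Check all 4 assignments:
p=0, q=0: 0
p=0, q=1: 0
p=1, q=0: 0
p=1, q=1: 1
Satisfying count = 1/4.
Tautology iff count = 4: no.

0


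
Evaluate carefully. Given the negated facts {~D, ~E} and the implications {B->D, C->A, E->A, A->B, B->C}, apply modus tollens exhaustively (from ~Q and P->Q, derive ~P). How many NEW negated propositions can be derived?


Initial negated facts: {~D, ~E}
Apply modus tollens to closure:
  ~D and B->D  =>  ~B
  ~B and A->B  =>  ~A
  ~A and C->A  =>  ~C
Final negated: {~A, ~B, ~C, ~D, ~E}
New negations: {~A, ~B, ~C}
Count = 3

3


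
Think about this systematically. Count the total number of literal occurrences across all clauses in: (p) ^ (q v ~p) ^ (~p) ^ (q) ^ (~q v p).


Counting literals in each clause:
Clause 1: 1 literal(s)
Clause 2: 2 literal(s)
Clause 3: 1 literal(s)
Clause 4: 1 literal(s)
Clause 5: 2 literal(s)
Total = 7

7


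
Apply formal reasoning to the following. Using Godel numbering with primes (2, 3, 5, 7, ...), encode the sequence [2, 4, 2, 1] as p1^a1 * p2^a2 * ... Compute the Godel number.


Encode each element as an exponent of the corresponding prime:
  2^2 = 4
  3^4 = 81
  5^2 = 25
  7^1 = 7
Product = 4 * 81 * 25 * 7 = 56700

56700


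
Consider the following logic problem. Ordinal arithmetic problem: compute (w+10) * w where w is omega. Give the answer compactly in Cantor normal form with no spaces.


Compute (w+10) * w.
Ordinal * is associative and left-distributive over +, but NOT commutative; for finite n>1, n*w = w but w*n stays w*n.
(w+10) * w = sup{(w+10)*k : k<w} = sup{w*k+10} = w^2 (the +10 tail is absorbed in the limit).
Result = w^2

w^2


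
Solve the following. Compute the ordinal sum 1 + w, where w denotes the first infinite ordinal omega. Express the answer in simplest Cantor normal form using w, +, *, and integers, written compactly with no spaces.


Compute 1 + w.
Ordinal + is associative but NOT commutative; for finite n>0, n + w = w but w + n stays w+n.
Any finite left addend is absorbed by w on the right: 1 + w = w.
Result = w

w


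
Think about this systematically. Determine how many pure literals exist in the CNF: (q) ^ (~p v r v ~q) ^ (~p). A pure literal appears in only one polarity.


Check each variable for pure literal status:
p: pure negative
q: mixed (not pure)
r: pure positive
Pure literal count = 2

2


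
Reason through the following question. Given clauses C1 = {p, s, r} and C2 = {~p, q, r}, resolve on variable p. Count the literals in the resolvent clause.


Remove p from C1 and ~p from C2.
C1 remainder: {s, r}
C2 remainder: {q, r}
Union (resolvent): {q, r, s}
Resolvent has 3 literal(s).

3


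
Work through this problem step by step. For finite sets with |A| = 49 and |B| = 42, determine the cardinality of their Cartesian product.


The Cartesian product A x B contains all ordered pairs (a, b).
|A x B| = |A| * |B| = 49 * 42 = 2058

2058


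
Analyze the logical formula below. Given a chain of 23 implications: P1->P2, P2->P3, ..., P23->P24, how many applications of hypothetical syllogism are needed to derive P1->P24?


With 23 implications in a chain connecting 24 propositions:
P1->P2, P2->P3, ..., P23->P24
Steps needed = (number of implications) - 1 = 23 - 1 = 22

22


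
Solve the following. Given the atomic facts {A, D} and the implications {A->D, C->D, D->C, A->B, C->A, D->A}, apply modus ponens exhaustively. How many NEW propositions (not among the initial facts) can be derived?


Initial facts: {A, D}
Apply modus ponens to closure:
  D and D->C  =>  C
  A and A->B  =>  B
Final known: {A, B, C, D}
New propositions: {B, C}
Count = 2

2


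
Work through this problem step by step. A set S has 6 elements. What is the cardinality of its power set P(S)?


The power set of a set with n elements has 2^n elements.
|P(S)| = 2^6 = 64

64


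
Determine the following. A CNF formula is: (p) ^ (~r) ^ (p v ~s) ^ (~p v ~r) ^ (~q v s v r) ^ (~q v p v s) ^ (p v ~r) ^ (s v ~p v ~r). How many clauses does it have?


A CNF formula is a conjunction of clauses.
Clauses are separated by ^.
Counting the conjuncts: 8 clauses.

8


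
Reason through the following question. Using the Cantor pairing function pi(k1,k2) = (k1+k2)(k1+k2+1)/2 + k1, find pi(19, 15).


k1 + k2 = 34
(k1+k2)(k1+k2+1)/2 = 34 * 35 / 2 = 595
pi = 595 + 19 = 614

614


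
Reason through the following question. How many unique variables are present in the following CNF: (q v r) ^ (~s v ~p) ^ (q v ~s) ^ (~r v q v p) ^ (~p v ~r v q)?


Identify each variable that appears in the formula.
Variables found: p, q, r, s
Count = 4

4


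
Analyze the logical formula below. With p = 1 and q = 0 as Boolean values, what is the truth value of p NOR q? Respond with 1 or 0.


p = 1, q = 0
Operation: p NOR q
Evaluate: 1 NOR 0 = 0

0


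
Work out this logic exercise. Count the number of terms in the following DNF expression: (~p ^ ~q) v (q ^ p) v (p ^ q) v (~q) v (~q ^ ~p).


A DNF formula is a disjunction of terms (conjunctions).
Terms are separated by v.
Counting the disjuncts: 5 terms.

5


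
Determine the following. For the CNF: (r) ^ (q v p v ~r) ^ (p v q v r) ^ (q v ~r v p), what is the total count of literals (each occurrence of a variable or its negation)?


Counting literals in each clause:
Clause 1: 1 literal(s)
Clause 2: 3 literal(s)
Clause 3: 3 literal(s)
Clause 4: 3 literal(s)
Total = 10

10


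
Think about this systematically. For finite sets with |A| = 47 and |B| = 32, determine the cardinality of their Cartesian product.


The Cartesian product A x B contains all ordered pairs (a, b).
|A x B| = |A| * |B| = 47 * 32 = 1504

1504


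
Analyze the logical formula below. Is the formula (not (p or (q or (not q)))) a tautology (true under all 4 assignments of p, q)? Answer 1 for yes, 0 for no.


Check all 4 assignments:
p=0, q=0: 0
p=0, q=1: 0
p=1, q=0: 0
p=1, q=1: 0
Satisfying count = 0/4.
Tautology iff count = 4: no.

0


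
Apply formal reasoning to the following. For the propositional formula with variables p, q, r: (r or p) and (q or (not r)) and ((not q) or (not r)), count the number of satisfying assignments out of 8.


Evaluate all 8 assignments for p, q, r:
p=0, q=0, r=0: 0
p=0, q=0, r=1: 0
p=0, q=1, r=0: 0
p=0, q=1, r=1: 0
p=1, q=0, r=0: 1
p=1, q=0, r=1: 0
p=1, q=1, r=0: 1
p=1, q=1, r=1: 0
Satisfying count = 2

2


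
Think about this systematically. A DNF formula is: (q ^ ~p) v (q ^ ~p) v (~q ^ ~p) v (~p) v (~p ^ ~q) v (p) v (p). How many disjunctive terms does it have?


A DNF formula is a disjunction of terms (conjunctions).
Terms are separated by v.
Counting the disjuncts: 7 terms.

7


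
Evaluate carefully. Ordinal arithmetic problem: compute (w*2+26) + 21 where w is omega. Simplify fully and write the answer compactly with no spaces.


Compute (w*2+26) + 21.
Ordinal + is associative but NOT commutative; for finite n>0, n + w = w but w + n stays w+n.
By associativity: (w*2+26) + 21 = w*2 + (26+21) = w*2+47.
Result = w*2+47

w*2+47


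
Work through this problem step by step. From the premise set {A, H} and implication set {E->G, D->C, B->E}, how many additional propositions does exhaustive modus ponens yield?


Initial facts: {A, H}
Apply modus ponens to closure:
  (no implication fires)
Final known: {A, H}
New propositions: {(none)}
Count = 0

0


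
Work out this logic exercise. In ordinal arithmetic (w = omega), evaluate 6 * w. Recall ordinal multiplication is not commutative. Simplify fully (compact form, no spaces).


Compute 6 * w.
Ordinal * is associative and left-distributive over +, but NOT commutative; for finite n>1, n*w = w but w*n stays w*n.
For finite n>0, n * w = sup{n*k : k<w} = w. So 6 * w = w.
Result = w

w


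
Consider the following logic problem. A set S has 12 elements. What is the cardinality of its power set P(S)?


The power set of a set with n elements has 2^n elements.
|P(S)| = 2^12 = 4096

4096


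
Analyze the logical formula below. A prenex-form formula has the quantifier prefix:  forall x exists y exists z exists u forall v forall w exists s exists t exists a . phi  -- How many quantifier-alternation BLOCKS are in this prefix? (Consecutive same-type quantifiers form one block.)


Quantifier-type sequence: A E E E A A E E E  (A=forall, E=exists)
Group into maximal same-type runs:
  Ax1 | Ex3 | Ax2 | Ex3
Number of blocks = 4

4


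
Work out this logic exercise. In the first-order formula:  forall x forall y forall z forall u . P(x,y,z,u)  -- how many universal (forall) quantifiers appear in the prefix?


Quantifier prefix: forall x forall y forall z forall u
Mark each quantifier type:
  U U U U
Universal count = 4, Existential count = 0
Asked for universal (forall) quantifiers: 4

4


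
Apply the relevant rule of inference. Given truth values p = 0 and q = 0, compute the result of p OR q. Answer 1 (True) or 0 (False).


p = 0, q = 0
Operation: p OR q
Evaluate: 0 OR 0 = 0

0


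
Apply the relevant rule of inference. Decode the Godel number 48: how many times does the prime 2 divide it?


Factorize 48 by dividing by 2 repeatedly.
Division steps: 2 divides 48 exactly 4 time(s).
Exponent of 2 = 4

4


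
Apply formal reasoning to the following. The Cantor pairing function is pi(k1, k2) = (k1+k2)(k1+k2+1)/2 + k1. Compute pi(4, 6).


k1 + k2 = 10
(k1+k2)(k1+k2+1)/2 = 10 * 11 / 2 = 55
pi = 55 + 4 = 59

59


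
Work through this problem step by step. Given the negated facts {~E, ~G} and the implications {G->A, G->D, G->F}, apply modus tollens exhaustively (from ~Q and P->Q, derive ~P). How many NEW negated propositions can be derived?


Initial negated facts: {~E, ~G}
Apply modus tollens to closure:
  (no implication fires)
Final negated: {~E, ~G}
New negations: {(none)}
Count = 0

0


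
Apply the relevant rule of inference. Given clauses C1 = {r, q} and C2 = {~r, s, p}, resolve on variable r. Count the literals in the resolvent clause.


Remove r from C1 and ~r from C2.
C1 remainder: {q}
C2 remainder: {s, p}
Union (resolvent): {p, q, s}
Resolvent has 3 literal(s).

3


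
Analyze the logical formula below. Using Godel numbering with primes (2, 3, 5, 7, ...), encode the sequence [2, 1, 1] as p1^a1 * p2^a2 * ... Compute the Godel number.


Encode each element as an exponent of the corresponding prime:
  2^2 = 4
  3^1 = 3
  5^1 = 5
Product = 4 * 3 * 5 = 60

60


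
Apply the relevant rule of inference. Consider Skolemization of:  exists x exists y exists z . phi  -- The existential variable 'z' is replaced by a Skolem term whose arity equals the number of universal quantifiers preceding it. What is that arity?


Quantifier prefix: exists x exists y exists z
'z' is existentially quantified at position 3.
No universal quantifiers precede it.
Skolem function arity = 0 (a Skolem constant)

0


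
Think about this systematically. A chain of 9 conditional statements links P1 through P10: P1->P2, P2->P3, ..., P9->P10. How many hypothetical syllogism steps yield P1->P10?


With 9 implications in a chain connecting 10 propositions:
P1->P2, P2->P3, ..., P9->P10
Steps needed = (number of implications) - 1 = 9 - 1 = 8

8


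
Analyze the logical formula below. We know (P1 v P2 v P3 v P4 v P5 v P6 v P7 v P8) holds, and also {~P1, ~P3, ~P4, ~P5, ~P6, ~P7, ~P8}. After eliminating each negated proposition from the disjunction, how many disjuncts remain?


Original disjuncts (8): P1, P2, P3, P4, P5, P6, P7, P8
Negated (eliminate): ~P1, ~P3, ~P4, ~P5, ~P6, ~P7, ~P8
Remaining disjuncts: P2
Count = 8 - 7 = 1

1


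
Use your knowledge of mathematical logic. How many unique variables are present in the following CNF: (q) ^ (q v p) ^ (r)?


Identify each variable that appears in the formula.
Variables found: p, q, r
Count = 3

3


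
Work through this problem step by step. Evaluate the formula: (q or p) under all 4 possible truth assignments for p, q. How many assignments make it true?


Check all 4 assignments:
p=0, q=0: 0
p=0, q=1: 1
p=1, q=0: 1
p=1, q=1: 1
Count of True = 3

3


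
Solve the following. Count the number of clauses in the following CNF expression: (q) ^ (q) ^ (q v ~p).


A CNF formula is a conjunction of clauses.
Clauses are separated by ^.
Counting the conjuncts: 3 clauses.

3


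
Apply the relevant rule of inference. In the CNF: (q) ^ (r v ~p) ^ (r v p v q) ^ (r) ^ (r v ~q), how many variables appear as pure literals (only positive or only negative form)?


Check each variable for pure literal status:
p: mixed (not pure)
q: mixed (not pure)
r: pure positive
Pure literal count = 1

1


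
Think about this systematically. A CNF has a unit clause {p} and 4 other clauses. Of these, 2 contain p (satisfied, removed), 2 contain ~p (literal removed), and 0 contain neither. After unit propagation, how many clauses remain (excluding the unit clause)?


Satisfied (removed): 2
Shortened (remain): 2
Unchanged (remain): 0
Remaining = 2 + 0 = 2

2


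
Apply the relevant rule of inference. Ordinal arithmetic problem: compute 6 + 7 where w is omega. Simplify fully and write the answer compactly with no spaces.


Compute 6 + 7.
Ordinal + is associative but NOT commutative; for finite n>0, n + w = w but w + n stays w+n.
Both operands finite; ordinal + agrees with natural +: 6 + 7 = 13.
Result = 13

13


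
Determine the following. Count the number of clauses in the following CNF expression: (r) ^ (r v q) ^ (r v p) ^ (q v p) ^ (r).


A CNF formula is a conjunction of clauses.
Clauses are separated by ^.
Counting the conjuncts: 5 clauses.

5


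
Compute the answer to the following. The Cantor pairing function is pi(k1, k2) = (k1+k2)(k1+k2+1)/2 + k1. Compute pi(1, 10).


k1 + k2 = 11
(k1+k2)(k1+k2+1)/2 = 11 * 12 / 2 = 66
pi = 66 + 1 = 67

67


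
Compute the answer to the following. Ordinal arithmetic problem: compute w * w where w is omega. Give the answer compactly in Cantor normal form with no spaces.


Compute w * w.
Ordinal * is associative and left-distributive over +, but NOT commutative; for finite n>1, n*w = w but w*n stays w*n.
w * w = w^2 by definition.
Result = w^2

w^2


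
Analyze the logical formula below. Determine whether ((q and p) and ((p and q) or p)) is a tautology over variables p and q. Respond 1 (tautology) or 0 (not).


Check all 4 assignments:
p=0, q=0: 0
p=0, q=1: 0
p=1, q=0: 0
p=1, q=1: 1
Satisfying count = 1/4.
Tautology iff count = 4: no.

0


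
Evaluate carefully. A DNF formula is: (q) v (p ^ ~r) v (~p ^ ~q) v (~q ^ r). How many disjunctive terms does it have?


A DNF formula is a disjunction of terms (conjunctions).
Terms are separated by v.
Counting the disjuncts: 4 terms.

4


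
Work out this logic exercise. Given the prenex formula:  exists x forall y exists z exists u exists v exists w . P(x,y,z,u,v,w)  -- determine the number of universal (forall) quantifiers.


Quantifier prefix: exists x forall y exists z exists u exists v exists w
Mark each quantifier type:
  E U E E E E
Universal count = 1, Existential count = 5
Asked for universal (forall) quantifiers: 1

1


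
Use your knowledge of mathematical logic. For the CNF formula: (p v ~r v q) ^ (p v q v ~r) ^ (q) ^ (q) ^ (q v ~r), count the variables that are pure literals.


Check each variable for pure literal status:
p: pure positive
q: pure positive
r: pure negative
Pure literal count = 3

3


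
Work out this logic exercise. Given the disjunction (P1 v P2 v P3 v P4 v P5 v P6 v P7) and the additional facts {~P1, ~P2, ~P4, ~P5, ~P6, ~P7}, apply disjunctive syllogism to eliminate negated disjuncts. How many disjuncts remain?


Original disjuncts (7): P1, P2, P3, P4, P5, P6, P7
Negated (eliminate): ~P1, ~P2, ~P4, ~P5, ~P6, ~P7
Remaining disjuncts: P3
Count = 7 - 6 = 1

1


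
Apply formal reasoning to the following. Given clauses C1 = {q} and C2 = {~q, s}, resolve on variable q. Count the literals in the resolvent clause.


Remove q from C1 and ~q from C2.
C1 remainder: {}
C2 remainder: {s}
Union (resolvent): {s}
Resolvent has 1 literal(s).

1


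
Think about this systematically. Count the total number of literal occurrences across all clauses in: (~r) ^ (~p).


Counting literals in each clause:
Clause 1: 1 literal(s)
Clause 2: 1 literal(s)
Total = 2

2


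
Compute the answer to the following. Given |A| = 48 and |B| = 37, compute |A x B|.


The Cartesian product A x B contains all ordered pairs (a, b).
|A x B| = |A| * |B| = 48 * 37 = 1776

1776


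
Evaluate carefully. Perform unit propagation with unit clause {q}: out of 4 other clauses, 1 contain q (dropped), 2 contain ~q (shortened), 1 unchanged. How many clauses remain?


Satisfied (removed): 1
Shortened (remain): 2
Unchanged (remain): 1
Remaining = 2 + 1 = 3

3


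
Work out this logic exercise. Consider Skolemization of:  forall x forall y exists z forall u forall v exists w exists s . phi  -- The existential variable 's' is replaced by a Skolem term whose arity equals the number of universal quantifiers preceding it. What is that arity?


Quantifier prefix: forall x forall y exists z forall u forall v exists w exists s
's' is existentially quantified at position 7.
Universal variables preceding it: x, y, u, v
Skolem function arity = 4

4


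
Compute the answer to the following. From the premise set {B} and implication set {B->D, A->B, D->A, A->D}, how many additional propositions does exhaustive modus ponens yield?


Initial facts: {B}
Apply modus ponens to closure:
  B and B->D  =>  D
  D and D->A  =>  A
Final known: {A, B, D}
New propositions: {A, D}
Count = 2

2


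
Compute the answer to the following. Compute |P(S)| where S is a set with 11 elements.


The power set of a set with n elements has 2^n elements.
|P(S)| = 2^11 = 2048

2048


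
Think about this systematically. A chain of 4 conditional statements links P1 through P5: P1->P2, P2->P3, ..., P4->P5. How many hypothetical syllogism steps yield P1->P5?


With 4 implications in a chain connecting 5 propositions:
P1->P2, P2->P3, ..., P4->P5
Steps needed = (number of implications) - 1 = 4 - 1 = 3

3


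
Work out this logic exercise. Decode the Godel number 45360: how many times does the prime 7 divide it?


Factorize 45360 by dividing by 7 repeatedly.
Division steps: 7 divides 45360 exactly 1 time(s).
Exponent of 7 = 1

1


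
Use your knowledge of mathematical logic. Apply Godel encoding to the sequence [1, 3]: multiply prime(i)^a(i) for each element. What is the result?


Encode each element as an exponent of the corresponding prime:
  2^1 = 2
  3^3 = 27
Product = 2 * 27 = 54

54


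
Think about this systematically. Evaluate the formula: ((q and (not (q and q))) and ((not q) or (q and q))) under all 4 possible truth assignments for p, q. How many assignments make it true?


Check all 4 assignments:
p=0, q=0: 0
p=0, q=1: 0
p=1, q=0: 0
p=1, q=1: 0
Count of True = 0

0


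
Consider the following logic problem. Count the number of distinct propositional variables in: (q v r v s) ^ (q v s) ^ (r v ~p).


Identify each variable that appears in the formula.
Variables found: p, q, r, s
Count = 4

4


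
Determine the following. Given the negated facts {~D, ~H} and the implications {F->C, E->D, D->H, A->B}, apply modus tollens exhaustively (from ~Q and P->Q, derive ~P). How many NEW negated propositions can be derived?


Initial negated facts: {~D, ~H}
Apply modus tollens to closure:
  ~D and E->D  =>  ~E
Final negated: {~D, ~E, ~H}
New negations: {~E}
Count = 1

1


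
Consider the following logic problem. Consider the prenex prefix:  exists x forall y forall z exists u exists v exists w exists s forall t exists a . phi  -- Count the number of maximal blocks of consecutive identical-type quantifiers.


Quantifier-type sequence: E A A E E E E A E  (A=forall, E=exists)
Group into maximal same-type runs:
  Ex1 | Ax2 | Ex4 | Ax1 | Ex1
Number of blocks = 5

5


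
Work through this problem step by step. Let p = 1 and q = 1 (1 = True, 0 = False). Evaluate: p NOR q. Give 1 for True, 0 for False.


p = 1, q = 1
Operation: p NOR q
Evaluate: 1 NOR 1 = 0

0


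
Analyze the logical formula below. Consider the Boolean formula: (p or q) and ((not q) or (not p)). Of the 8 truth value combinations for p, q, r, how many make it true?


Evaluate all 8 assignments for p, q, r:
p=0, q=0, r=0: 0
p=0, q=0, r=1: 0
p=0, q=1, r=0: 1
p=0, q=1, r=1: 1
p=1, q=0, r=0: 1
p=1, q=0, r=1: 1
p=1, q=1, r=0: 0
p=1, q=1, r=1: 0
Satisfying count = 4

4


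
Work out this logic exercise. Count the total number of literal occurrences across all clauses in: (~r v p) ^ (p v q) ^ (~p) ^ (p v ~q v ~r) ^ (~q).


Counting literals in each clause:
Clause 1: 2 literal(s)
Clause 2: 2 literal(s)
Clause 3: 1 literal(s)
Clause 4: 3 literal(s)
Clause 5: 1 literal(s)
Total = 9

9


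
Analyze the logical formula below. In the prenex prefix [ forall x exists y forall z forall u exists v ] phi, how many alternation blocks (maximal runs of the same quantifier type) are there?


Quantifier-type sequence: A E A A E  (A=forall, E=exists)
Group into maximal same-type runs:
  Ax1 | Ex1 | Ax2 | Ex1
Number of blocks = 4

4


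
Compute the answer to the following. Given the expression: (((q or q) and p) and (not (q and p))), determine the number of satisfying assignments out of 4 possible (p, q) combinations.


Check all 4 assignments:
p=0, q=0: 0
p=0, q=1: 0
p=1, q=0: 0
p=1, q=1: 0
Count of True = 0

0


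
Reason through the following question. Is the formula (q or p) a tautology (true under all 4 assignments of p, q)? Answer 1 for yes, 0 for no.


Check all 4 assignments:
p=0, q=0: 0
p=0, q=1: 1
p=1, q=0: 1
p=1, q=1: 1
Satisfying count = 3/4.
Tautology iff count = 4: no.

0


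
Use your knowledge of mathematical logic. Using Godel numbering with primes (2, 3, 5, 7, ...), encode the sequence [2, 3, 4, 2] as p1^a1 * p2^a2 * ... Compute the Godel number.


Encode each element as an exponent of the corresponding prime:
  2^2 = 4
  3^3 = 27
  5^4 = 625
  7^2 = 49
Product = 4 * 27 * 625 * 49 = 3307500

3307500


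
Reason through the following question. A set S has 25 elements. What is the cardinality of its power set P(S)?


The power set of a set with n elements has 2^n elements.
|P(S)| = 2^25 = 33554432

33554432


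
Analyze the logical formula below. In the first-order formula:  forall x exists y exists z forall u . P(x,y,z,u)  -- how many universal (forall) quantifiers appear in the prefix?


Quantifier prefix: forall x exists y exists z forall u
Mark each quantifier type:
  U E E U
Universal count = 2, Existential count = 2
Asked for universal (forall) quantifiers: 2

2


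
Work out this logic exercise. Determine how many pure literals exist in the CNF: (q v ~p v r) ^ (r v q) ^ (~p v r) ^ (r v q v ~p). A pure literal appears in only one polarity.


Check each variable for pure literal status:
p: pure negative
q: pure positive
r: pure positive
Pure literal count = 3

3


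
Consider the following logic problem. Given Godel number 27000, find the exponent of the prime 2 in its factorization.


Factorize 27000 by dividing by 2 repeatedly.
Division steps: 2 divides 27000 exactly 3 time(s).
Exponent of 2 = 3

3


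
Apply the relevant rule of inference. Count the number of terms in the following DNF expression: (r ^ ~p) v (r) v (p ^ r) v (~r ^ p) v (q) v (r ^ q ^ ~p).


A DNF formula is a disjunction of terms (conjunctions).
Terms are separated by v.
Counting the disjuncts: 6 terms.

6


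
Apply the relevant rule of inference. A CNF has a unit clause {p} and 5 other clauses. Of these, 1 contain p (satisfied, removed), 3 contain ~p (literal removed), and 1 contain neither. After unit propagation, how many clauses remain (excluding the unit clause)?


Satisfied (removed): 1
Shortened (remain): 3
Unchanged (remain): 1
Remaining = 3 + 1 = 4

4


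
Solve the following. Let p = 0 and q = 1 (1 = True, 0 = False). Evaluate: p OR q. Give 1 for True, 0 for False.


p = 0, q = 1
Operation: p OR q
Evaluate: 0 OR 1 = 1

1


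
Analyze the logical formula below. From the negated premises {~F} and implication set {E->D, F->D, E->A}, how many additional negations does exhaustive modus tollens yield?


Initial negated facts: {~F}
Apply modus tollens to closure:
  (no implication fires)
Final negated: {~F}
New negations: {(none)}
Count = 0

0


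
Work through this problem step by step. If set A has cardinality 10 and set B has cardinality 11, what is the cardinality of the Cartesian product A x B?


The Cartesian product A x B contains all ordered pairs (a, b).
|A x B| = |A| * |B| = 10 * 11 = 110

110


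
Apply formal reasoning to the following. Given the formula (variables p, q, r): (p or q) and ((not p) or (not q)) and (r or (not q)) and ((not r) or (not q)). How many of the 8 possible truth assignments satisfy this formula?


Evaluate all 8 assignments for p, q, r:
p=0, q=0, r=0: 0
p=0, q=0, r=1: 0
p=0, q=1, r=0: 0
p=0, q=1, r=1: 0
p=1, q=0, r=0: 1
p=1, q=0, r=1: 1
p=1, q=1, r=0: 0
p=1, q=1, r=1: 0
Satisfying count = 2

2


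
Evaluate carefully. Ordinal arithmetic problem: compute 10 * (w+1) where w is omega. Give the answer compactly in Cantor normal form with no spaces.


Compute 10 * (w+1).
Ordinal * is associative and left-distributive over +, but NOT commutative; for finite n>1, n*w = w but w*n stays w*n.
By left-distributivity: 10 * (w+1) = 10*w + 10*1 = w + 10 = w+10.
Result = w+10

w+10


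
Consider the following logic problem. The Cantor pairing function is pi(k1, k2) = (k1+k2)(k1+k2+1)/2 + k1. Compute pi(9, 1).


k1 + k2 = 10
(k1+k2)(k1+k2+1)/2 = 10 * 11 / 2 = 55
pi = 55 + 9 = 64

64


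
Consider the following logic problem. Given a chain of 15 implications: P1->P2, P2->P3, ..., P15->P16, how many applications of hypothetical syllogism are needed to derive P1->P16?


With 15 implications in a chain connecting 16 propositions:
P1->P2, P2->P3, ..., P15->P16
Steps needed = (number of implications) - 1 = 15 - 1 = 14

14


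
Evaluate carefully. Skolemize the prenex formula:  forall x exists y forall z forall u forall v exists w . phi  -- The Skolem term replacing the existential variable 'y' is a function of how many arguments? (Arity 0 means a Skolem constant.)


Quantifier prefix: forall x exists y forall z forall u forall v exists w
'y' is existentially quantified at position 2.
Universal variables preceding it: x
Skolem function arity = 1

1


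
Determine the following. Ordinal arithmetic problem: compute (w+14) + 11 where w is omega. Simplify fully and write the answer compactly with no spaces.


Compute (w+14) + 11.
Ordinal + is associative but NOT commutative; for finite n>0, n + w = w but w + n stays w+n.
By associativity: (w+14) + 11 = w + (14+11) = w+25.
Result = w+25

w+25


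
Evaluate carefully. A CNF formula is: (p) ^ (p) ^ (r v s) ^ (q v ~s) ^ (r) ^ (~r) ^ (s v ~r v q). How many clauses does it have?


A CNF formula is a conjunction of clauses.
Clauses are separated by ^.
Counting the conjuncts: 7 clauses.

7


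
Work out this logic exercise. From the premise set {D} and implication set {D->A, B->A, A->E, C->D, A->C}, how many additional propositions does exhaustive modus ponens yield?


Initial facts: {D}
Apply modus ponens to closure:
  D and D->A  =>  A
  A and A->E  =>  E
  A and A->C  =>  C
Final known: {A, C, D, E}
New propositions: {A, C, E}
Count = 3

3


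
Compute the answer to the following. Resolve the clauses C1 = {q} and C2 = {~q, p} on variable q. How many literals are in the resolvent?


Remove q from C1 and ~q from C2.
C1 remainder: {}
C2 remainder: {p}
Union (resolvent): {p}
Resolvent has 1 literal(s).

1


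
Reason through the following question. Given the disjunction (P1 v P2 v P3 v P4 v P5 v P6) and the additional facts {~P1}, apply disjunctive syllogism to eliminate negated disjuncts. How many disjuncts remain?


Original disjuncts (6): P1, P2, P3, P4, P5, P6
Negated (eliminate): ~P1
Remaining disjuncts: P2, P3, P4, P5, P6
Count = 6 - 1 = 5

5


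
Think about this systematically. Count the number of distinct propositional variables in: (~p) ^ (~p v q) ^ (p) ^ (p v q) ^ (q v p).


Identify each variable that appears in the formula.
Variables found: p, q
Count = 2

2


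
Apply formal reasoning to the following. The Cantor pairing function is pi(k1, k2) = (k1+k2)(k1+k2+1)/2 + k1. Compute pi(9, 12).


k1 + k2 = 21
(k1+k2)(k1+k2+1)/2 = 21 * 22 / 2 = 231
pi = 231 + 9 = 240

240


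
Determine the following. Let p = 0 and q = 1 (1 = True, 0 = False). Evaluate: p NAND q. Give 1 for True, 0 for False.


p = 0, q = 1
Operation: p NAND q
Evaluate: 0 NAND 1 = 1

1


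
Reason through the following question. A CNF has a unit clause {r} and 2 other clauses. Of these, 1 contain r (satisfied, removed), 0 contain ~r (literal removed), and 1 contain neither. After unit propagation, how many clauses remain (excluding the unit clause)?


Satisfied (removed): 1
Shortened (remain): 0
Unchanged (remain): 1
Remaining = 0 + 1 = 1

1


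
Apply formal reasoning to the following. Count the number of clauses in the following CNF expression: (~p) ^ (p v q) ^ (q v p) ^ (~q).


A CNF formula is a conjunction of clauses.
Clauses are separated by ^.
Counting the conjuncts: 4 clauses.

4


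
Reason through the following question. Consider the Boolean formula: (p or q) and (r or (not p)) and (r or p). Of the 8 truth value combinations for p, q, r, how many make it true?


Evaluate all 8 assignments for p, q, r:
p=0, q=0, r=0: 0
p=0, q=0, r=1: 0
p=0, q=1, r=0: 0
p=0, q=1, r=1: 1
p=1, q=0, r=0: 0
p=1, q=0, r=1: 1
p=1, q=1, r=0: 0
p=1, q=1, r=1: 1
Satisfying count = 3

3


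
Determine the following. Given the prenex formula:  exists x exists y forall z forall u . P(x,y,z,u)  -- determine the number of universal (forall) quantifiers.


Quantifier prefix: exists x exists y forall z forall u
Mark each quantifier type:
  E E U U
Universal count = 2, Existential count = 2
Asked for universal (forall) quantifiers: 2

2


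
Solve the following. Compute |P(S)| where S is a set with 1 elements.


The power set of a set with n elements has 2^n elements.
|P(S)| = 2^1 = 2

2


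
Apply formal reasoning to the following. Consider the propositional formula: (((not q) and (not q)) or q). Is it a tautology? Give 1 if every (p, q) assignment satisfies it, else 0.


Check all 4 assignments:
p=0, q=0: 1
p=0, q=1: 1
p=1, q=0: 1
p=1, q=1: 1
Satisfying count = 4/4.
Tautology iff count = 4: yes.

1


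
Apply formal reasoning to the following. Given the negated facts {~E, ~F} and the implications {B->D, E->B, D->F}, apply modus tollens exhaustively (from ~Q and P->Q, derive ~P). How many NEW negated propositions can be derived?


Initial negated facts: {~E, ~F}
Apply modus tollens to closure:
  ~F and D->F  =>  ~D
  ~D and B->D  =>  ~B
Final negated: {~B, ~D, ~E, ~F}
New negations: {~B, ~D}
Count = 2

2


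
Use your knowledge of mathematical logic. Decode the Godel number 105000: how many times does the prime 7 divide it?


Factorize 105000 by dividing by 7 repeatedly.
Division steps: 7 divides 105000 exactly 1 time(s).
Exponent of 7 = 1

1


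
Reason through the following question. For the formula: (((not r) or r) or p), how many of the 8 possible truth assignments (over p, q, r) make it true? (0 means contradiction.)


Check all 8 assignments:
p=0, q=0, r=0: 1
p=0, q=0, r=1: 1
p=0, q=1, r=0: 1
p=0, q=1, r=1: 1
p=1, q=0, r=0: 1
p=1, q=0, r=1: 1
p=1, q=1, r=0: 1
p=1, q=1, r=1: 1
Count of True = 8

8


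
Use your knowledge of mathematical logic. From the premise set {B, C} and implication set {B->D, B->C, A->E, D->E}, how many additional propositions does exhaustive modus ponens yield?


Initial facts: {B, C}
Apply modus ponens to closure:
  B and B->D  =>  D
  D and D->E  =>  E
Final known: {B, C, D, E}
New propositions: {D, E}
Count = 2

2


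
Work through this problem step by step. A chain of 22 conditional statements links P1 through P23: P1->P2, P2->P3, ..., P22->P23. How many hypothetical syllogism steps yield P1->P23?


With 22 implications in a chain connecting 23 propositions:
P1->P2, P2->P3, ..., P22->P23
Steps needed = (number of implications) - 1 = 22 - 1 = 21

21


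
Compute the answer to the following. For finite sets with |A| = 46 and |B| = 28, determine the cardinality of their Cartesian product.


The Cartesian product A x B contains all ordered pairs (a, b).
|A x B| = |A| * |B| = 46 * 28 = 1288

1288
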